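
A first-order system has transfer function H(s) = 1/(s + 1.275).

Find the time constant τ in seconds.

For H(s) = 1/(s + 1/τ), the pole is at -1/τ = -1.275, so τ = 1/1.275 = 0.7843 s.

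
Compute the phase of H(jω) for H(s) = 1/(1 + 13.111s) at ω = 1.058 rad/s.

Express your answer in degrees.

Phase = -arctan(ωτ) = -arctan(1.058 × 13.111) = -85.9°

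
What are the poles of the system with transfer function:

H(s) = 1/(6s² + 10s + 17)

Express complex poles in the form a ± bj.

Discriminant = 10² - 4×6×17 = 100 - 408 = -308 < 0, so the poles are a complex conjugate pair s = (-10 ± j√308)/(2×6). Real part = -10/(2×6) = -10/12 ≈ -0.8333; imaginary part = ±√308/(2×6) ≈ 1.4625. Poles: s = -0.8333 ± 1.4625j.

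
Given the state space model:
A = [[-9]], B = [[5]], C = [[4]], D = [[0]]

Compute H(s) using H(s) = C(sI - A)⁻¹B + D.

(sI - A)⁻¹ = 1/(s + 9). H(s) = 4 × 5/(s + 9) + 0 = 20/(s + 9).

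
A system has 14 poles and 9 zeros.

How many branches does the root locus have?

Root locus has n branches where n = number of poles = 14.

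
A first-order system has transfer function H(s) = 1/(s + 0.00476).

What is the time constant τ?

For H(s) = 1/(s + 1/τ), the pole is at -1/τ = -0.00476, so τ = 1/0.00476 = 210.1 s.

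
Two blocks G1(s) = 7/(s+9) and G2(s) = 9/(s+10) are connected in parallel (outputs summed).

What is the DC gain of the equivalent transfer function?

Parallel: G_eq = G1 + G2. DC gain = G1(0) + G2(0) = 7/9 + 9/10 = 0.7778 + 0.9 = 1.6778.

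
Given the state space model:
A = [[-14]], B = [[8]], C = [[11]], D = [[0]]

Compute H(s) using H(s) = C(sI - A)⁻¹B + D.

(sI - A)⁻¹ = 1/(s + 14). H(s) = 11 × 8/(s + 14) + 0 = 88/(s + 14).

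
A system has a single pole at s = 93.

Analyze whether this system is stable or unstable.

Pole at s = 93 is in the right half-plane. Unstable.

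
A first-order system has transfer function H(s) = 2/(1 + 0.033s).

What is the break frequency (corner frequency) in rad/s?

Corner frequency = 1/τ = 1/0.033 = 30.303 rad/s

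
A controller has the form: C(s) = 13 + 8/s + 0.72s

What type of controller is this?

This is a Proportional-Integral-Derivative (PID) controller.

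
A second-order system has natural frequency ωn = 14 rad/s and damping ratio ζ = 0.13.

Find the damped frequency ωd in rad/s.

ωd = ωn√(1 - ζ²) = 14√(1 - 0.13²) = 13.88 rad/s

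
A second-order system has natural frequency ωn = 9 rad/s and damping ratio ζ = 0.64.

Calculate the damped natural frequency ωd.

ωd = ωn√(1 - ζ²) = 9√(1 - 0.64²) = 6.92 rad/s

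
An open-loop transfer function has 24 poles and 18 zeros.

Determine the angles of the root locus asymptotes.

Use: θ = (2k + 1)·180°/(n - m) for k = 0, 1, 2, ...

n - m = 24 - 18 = 6. Angles: θk = (2k + 1)·180°/6 = 30°, 90°, 150°, 210°, 270°, 330°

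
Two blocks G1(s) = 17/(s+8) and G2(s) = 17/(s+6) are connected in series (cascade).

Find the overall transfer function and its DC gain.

Series: multiply transfer functions. G_eq = 17/(s+8) × 17/(s+6) = 289/((s+8)(s+6)). DC gain = 289/(8×6) = 6.0208.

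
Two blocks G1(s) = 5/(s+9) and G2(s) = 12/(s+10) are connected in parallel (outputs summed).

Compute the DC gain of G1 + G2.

Parallel: G_eq = G1 + G2. DC gain = G1(0) + G2(0) = 5/9 + 12/10 = 0.5556 + 1.2 = 1.7556.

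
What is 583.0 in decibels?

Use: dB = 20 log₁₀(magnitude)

dB = 20 log₁₀(583.0) = 55.3 dB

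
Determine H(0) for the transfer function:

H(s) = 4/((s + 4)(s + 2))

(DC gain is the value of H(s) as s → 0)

DC gain = H(0) = 4/(4 × 2) = 4/8 = 0.5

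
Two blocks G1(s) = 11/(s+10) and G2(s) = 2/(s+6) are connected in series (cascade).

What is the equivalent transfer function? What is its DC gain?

Series: multiply transfer functions. G_eq = 11/(s+10) × 2/(s+6) = 22/((s+10)(s+6)). DC gain = 22/(10×6) = 0.3667.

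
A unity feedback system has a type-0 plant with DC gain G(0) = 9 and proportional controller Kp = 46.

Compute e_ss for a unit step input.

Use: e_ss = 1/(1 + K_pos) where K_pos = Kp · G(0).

K_pos = Kp · G(0) = 46 × 9 = 414. e_ss = 1/(1 + 414) = 0.0024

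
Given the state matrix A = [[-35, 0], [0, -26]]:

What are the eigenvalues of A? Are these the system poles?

For diagonal matrix, eigenvalues are diagonal entries: λ₁ = -35, λ₂ = -26. Eigenvalues of A = system poles.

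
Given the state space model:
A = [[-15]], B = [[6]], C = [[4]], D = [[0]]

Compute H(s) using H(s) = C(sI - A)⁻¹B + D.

(sI - A)⁻¹ = 1/(s + 15). H(s) = 4 × 6/(s + 15) + 0 = 24/(s + 15).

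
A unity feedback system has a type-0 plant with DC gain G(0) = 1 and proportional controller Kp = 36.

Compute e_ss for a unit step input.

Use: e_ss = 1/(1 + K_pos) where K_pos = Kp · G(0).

K_pos = Kp · G(0) = 36 × 1 = 36. e_ss = 1/(1 + 36) = 0.0270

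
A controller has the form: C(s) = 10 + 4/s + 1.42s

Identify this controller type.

This is a Proportional-Integral-Derivative (PID) controller.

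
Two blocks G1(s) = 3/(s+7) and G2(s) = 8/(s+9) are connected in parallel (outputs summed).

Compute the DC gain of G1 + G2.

Parallel: G_eq = G1 + G2. DC gain = G1(0) + G2(0) = 3/7 + 8/9 = 0.4286 + 0.8889 = 1.3175.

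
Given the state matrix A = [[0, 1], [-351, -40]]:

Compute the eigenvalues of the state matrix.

det(A - λI) = λ² - (-40)λ + 351 = (λ - (-27))(λ - (-13)). Eigenvalues: -27, -13.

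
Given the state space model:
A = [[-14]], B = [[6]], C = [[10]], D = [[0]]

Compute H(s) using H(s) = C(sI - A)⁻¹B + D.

(sI - A)⁻¹ = 1/(s + 14). H(s) = 10 × 6/(s + 14) + 0 = 60/(s + 14).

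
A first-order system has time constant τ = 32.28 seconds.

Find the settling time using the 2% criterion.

For first-order system, 2% settling time ≈ 4τ = 4 × 32.28 = 129.12 s.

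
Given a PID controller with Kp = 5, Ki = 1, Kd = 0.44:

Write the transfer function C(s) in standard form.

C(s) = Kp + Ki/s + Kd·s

Substituting values: C(s) = 5 + 1/s + 0.44s = (0.44s² + 5s + 1)/s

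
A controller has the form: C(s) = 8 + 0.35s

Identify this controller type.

This is a Proportional-Derivative (PD) controller.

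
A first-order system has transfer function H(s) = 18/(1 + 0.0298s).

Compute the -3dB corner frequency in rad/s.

Corner frequency = 1/τ = 1/0.0298 = 33.557 rad/s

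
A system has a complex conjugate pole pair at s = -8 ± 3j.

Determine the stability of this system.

Real part of poles is -8 (< 0, left half-plane). Stable.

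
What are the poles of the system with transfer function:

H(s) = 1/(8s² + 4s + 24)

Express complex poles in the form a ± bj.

Discriminant = 4² - 4×8×24 = 16 - 768 = -752 < 0, so the poles are a complex conjugate pair s = (-4 ± j√752)/(2×8). Real part = -4/(2×8) = -4/16 = -0.25; imaginary part = ±√752/(2×8) ≈ 1.7139. Poles: s = -0.25 ± 1.7139j.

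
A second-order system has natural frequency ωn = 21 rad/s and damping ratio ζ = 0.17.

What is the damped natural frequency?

ωd = ωn√(1 - ζ²) = 21√(1 - 0.17²) = 20.69 rad/s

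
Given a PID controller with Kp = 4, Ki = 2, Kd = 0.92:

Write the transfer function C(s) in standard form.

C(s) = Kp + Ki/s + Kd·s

Substituting values: C(s) = 4 + 2/s + 0.92s = (0.92s² + 4s + 2)/s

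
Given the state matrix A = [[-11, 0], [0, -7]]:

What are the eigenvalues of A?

For diagonal matrix, eigenvalues are diagonal entries: λ₁ = -11, λ₂ = -7.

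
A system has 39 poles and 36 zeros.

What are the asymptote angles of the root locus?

n - m = 39 - 36 = 3. Angles: θk = (2k + 1)·180°/3 = 60°, 180°, 300°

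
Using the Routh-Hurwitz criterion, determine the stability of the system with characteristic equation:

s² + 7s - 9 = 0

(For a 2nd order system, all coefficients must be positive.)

Coefficients: 1, 7, -9. c=-9 not positive, so system is unstable.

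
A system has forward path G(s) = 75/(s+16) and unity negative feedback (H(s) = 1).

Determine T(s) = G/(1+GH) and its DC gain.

T(s) = G/(1+GH) = [75/(s+16)] / [1 + 75/(s+16)] = 75/(s+16+75) = 75/(s+91). DC gain = 75/91 = 0.8242.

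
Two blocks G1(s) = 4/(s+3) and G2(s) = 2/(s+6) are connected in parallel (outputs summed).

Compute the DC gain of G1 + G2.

Parallel: G_eq = G1 + G2. DC gain = G1(0) + G2(0) = 4/3 + 2/6 = 1.3333 + 0.3333 = 1.6667.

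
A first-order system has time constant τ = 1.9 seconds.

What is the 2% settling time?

For first-order system, 2% settling time ≈ 4τ = 4 × 1.9 = 7.6 s.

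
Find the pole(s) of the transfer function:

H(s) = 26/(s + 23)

Pole is where denominator = 0: s + 23 = 0, so s = -23.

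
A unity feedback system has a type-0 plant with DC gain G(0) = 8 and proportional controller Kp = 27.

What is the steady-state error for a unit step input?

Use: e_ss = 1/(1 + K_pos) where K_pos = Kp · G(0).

K_pos = Kp · G(0) = 27 × 8 = 216. e_ss = 1/(1 + 216) = 0.0046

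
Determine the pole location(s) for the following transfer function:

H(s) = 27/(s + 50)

Pole is where denominator = 0: s + 50 = 0, so s = -50.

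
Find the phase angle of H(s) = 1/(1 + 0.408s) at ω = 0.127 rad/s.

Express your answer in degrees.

Phase = -arctan(ωτ) = -arctan(0.127 × 0.408) = -3.0°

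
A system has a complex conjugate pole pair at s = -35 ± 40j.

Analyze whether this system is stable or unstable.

Real part of poles is -35 (< 0, left half-plane). Stable.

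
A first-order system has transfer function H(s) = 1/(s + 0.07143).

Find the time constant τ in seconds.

For H(s) = 1/(s + 1/τ), the pole is at -1/τ = -0.07143, so τ = 1/0.07143 = 14 s.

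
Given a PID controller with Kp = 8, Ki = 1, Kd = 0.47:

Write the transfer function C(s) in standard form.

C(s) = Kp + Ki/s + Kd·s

Substituting values: C(s) = 8 + 1/s + 0.47s = (0.47s² + 8s + 1)/s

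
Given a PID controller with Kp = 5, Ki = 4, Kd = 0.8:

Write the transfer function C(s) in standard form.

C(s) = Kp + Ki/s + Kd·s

Substituting values: C(s) = 5 + 4/s + 0.8s = (0.8s² + 5s + 4)/s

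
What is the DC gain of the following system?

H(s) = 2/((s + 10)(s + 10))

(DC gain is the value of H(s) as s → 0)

DC gain = H(0) = 2/(10 × 10) = 2/100 = 0.02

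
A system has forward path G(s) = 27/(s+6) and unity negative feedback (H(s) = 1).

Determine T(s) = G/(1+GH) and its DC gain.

T(s) = G/(1+GH) = [27/(s+6)] / [1 + 27/(s+6)] = 27/(s+6+27) = 27/(s+33). DC gain = 27/33 = 0.8182.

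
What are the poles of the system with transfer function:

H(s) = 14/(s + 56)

Pole is where denominator = 0: s + 56 = 0, so s = -56.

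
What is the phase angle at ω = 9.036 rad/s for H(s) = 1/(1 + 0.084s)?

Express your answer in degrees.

Phase = -arctan(ωτ) = -arctan(9.036 × 0.084) = -37.2°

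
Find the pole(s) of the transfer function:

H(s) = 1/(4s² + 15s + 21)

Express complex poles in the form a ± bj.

Discriminant = 15² - 4×4×21 = 225 - 336 = -111 < 0, so the poles are a complex conjugate pair s = (-15 ± j√111)/(2×4). Real part = -15/(2×4) = -15/8 = -1.875; imaginary part = ±√111/(2×4) ≈ 1.3170. Poles: s = -1.875 ± 1.3170j.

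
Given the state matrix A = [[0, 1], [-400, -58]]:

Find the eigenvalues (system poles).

det(A - λI) = λ² - (-58)λ + 400 = (λ - (-50))(λ - (-8)). Eigenvalues: -50, -8.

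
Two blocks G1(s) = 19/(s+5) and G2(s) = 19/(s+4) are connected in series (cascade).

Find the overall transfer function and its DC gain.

Series: multiply transfer functions. G_eq = 19/(s+5) × 19/(s+4) = 361/((s+5)(s+4)). DC gain = 361/(5×4) = 18.05.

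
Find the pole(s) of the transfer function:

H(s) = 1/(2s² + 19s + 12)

Discriminant = 19² - 4×2×12 = 361 - 96 = 265 > 0, so two distinct real poles. Using quadratic formula: s = (-19 ± √265)/(2×2) = (-19 ± √265)/4, with √265 ≈ 16.2788. s₁ ≈ -0.6803, s₂ ≈ -8.8197. Poles: s₁ = -0.6803, s₂ = -8.8197.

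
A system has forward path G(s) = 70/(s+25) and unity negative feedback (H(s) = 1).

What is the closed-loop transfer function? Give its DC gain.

T(s) = G/(1+GH) = [70/(s+25)] / [1 + 70/(s+25)] = 70/(s+25+70) = 70/(s+95). DC gain = 70/95 = 0.7368.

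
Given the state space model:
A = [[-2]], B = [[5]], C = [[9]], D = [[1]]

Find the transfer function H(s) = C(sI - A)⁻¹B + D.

(sI - A)⁻¹ = 1/(s + 2). H(s) = 9×5/(s + 2) + 1 = (s + 47)/(s + 2).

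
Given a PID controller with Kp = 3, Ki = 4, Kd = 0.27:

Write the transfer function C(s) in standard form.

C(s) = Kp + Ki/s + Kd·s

Substituting values: C(s) = 3 + 4/s + 0.27s = (0.27s² + 3s + 4)/s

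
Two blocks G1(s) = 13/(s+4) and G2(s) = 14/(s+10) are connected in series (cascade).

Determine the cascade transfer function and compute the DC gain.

Series: multiply transfer functions. G_eq = 13/(s+4) × 14/(s+10) = 182/((s+4)(s+10)). DC gain = 182/(4×10) = 4.55.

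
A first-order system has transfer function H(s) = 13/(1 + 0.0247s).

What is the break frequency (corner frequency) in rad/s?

Corner frequency = 1/τ = 1/0.0247 = 40.486 rad/s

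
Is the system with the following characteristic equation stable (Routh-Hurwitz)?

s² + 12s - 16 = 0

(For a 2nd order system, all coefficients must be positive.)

Coefficients: 1, 12, -16. c=-16 not positive, so system is unstable.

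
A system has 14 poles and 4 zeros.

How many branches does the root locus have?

Root locus has n branches where n = number of poles = 14.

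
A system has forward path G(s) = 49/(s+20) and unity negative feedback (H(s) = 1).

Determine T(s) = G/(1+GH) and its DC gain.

T(s) = G/(1+GH) = [49/(s+20)] / [1 + 49/(s+20)] = 49/(s+20+49) = 49/(s+69). DC gain = 49/69 = 0.7101.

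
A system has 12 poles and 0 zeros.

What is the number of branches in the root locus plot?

Root locus has n branches where n = number of poles = 12.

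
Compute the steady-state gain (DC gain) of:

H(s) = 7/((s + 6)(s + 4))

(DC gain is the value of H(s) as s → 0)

DC gain = H(0) = 7/(6 × 4) = 7/24 = 0.2917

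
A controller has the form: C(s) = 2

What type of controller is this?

This is a Proportional (P) controller.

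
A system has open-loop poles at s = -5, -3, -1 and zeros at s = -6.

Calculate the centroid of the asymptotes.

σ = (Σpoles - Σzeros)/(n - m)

σ = (Σpoles - Σzeros)/(n - m) = (-9 - (-6))/(3 - 1) = -3/2 = -1.5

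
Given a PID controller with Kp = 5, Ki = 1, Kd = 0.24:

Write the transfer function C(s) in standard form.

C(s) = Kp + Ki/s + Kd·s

Substituting values: C(s) = 5 + 1/s + 0.24s = (0.24s² + 5s + 1)/s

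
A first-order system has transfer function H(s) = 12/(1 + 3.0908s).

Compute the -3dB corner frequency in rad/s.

Corner frequency = 1/τ = 1/3.0908 = 0.324 rad/s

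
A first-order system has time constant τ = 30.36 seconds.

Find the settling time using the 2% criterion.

For first-order system, 2% settling time ≈ 4τ = 4 × 30.36 = 121.44 s.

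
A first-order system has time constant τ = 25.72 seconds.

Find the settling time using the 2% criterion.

For first-order system, 2% settling time ≈ 4τ = 4 × 25.72 = 102.88 s.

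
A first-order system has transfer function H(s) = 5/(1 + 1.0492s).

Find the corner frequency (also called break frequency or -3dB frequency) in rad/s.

Corner frequency = 1/τ = 1/1.0492 = 0.953 rad/s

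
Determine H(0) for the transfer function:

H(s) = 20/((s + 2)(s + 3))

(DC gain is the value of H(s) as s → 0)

DC gain = H(0) = 20/(2 × 3) = 20/6 = 3.3333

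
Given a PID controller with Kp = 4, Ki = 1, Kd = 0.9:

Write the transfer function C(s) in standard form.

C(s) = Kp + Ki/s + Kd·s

Substituting values: C(s) = 4 + 1/s + 0.9s = (0.9s² + 4s + 1)/s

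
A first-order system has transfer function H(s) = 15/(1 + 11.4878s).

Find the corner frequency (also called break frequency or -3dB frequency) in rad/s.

Corner frequency = 1/τ = 1/11.4878 = 0.087 rad/s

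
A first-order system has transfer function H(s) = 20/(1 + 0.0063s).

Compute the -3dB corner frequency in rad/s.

Corner frequency = 1/τ = 1/0.0063 = 158.73 rad/s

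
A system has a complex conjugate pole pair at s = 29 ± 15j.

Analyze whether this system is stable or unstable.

Real part of poles is 29 (> 0, right half-plane). Unstable.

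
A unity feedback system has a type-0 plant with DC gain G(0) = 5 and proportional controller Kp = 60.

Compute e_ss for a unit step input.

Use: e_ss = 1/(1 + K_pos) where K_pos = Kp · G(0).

K_pos = Kp · G(0) = 60 × 5 = 300. e_ss = 1/(1 + 300) = 0.0033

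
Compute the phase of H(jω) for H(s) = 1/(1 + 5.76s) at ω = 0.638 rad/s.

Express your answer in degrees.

Phase = -arctan(ωτ) = -arctan(0.638 × 5.76) = -74.8°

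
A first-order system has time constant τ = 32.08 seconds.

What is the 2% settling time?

For first-order system, 2% settling time ≈ 4τ = 4 × 32.08 = 128.32 s.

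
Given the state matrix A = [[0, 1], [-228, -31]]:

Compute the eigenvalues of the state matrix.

det(A - λI) = λ² - (-31)λ + 228 = (λ - (-12))(λ - (-19)). Eigenvalues: -12, -19.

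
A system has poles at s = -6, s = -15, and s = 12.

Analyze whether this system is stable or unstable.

Pole(s) at s = 12 are not in the left half-plane. System is unstable.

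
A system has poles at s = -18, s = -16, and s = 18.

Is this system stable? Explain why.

Pole(s) at s = 18 are not in the left half-plane. System is unstable.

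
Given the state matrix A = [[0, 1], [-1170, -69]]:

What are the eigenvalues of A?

det(A - λI) = λ² - (-69)λ + 1170 = (λ - (-39))(λ - (-30)). Eigenvalues: -39, -30.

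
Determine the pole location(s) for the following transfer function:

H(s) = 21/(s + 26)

Pole is where denominator = 0: s + 26 = 0, so s = -26.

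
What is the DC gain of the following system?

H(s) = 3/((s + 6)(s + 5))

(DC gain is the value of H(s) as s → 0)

DC gain = H(0) = 3/(6 × 5) = 3/30 = 0.1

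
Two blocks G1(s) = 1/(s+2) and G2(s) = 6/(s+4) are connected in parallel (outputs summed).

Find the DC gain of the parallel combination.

Parallel: G_eq = G1 + G2. DC gain = G1(0) + G2(0) = 1/2 + 6/4 = 0.5 + 1.5 = 2.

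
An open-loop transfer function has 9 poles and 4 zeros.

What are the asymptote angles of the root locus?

n - m = 9 - 4 = 5. Angles: θk = (2k + 1)·180°/5 = 36°, 108°, 180°, 252°, 324°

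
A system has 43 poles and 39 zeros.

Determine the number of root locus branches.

Root locus has n branches where n = number of poles = 43.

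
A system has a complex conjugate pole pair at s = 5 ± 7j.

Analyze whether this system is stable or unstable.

Real part of poles is 5 (> 0, right half-plane). Unstable.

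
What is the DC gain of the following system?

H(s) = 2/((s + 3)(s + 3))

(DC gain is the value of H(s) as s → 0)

DC gain = H(0) = 2/(3 × 3) = 2/9 = 0.2222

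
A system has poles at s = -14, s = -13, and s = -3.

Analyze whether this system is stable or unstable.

All poles are in the left half-plane. System is stable.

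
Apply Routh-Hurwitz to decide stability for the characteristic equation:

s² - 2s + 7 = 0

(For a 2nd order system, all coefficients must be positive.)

Coefficients: 1, -2, 7. b=-2 not positive, so system is unstable.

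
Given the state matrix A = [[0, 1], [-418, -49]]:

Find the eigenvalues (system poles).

det(A - λI) = λ² - (-49)λ + 418 = (λ - (-11))(λ - (-38)). Eigenvalues: -11, -38.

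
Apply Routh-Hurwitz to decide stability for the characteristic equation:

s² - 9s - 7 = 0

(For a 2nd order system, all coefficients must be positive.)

Coefficients: 1, -9, -7. b=-9, c=-7 not positive, so system is unstable.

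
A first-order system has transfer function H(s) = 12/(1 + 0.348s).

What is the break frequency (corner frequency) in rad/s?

Corner frequency = 1/τ = 1/0.348 = 2.874 rad/s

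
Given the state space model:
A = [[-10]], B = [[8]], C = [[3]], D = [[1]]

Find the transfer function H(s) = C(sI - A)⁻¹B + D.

(sI - A)⁻¹ = 1/(s + 10). H(s) = 3×8/(s + 10) + 1 = (s + 34)/(s + 10).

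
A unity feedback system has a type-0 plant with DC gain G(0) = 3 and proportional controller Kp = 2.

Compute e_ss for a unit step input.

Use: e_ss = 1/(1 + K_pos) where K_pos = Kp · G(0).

K_pos = Kp · G(0) = 2 × 3 = 6. e_ss = 1/(1 + 6) = 0.1429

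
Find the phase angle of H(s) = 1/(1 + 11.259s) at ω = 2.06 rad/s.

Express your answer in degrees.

Phase = -arctan(ωτ) = -arctan(2.06 × 11.259) = -87.5°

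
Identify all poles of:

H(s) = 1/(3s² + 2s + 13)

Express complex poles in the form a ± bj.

Discriminant = 2² - 4×3×13 = 4 - 156 = -152 < 0, so the poles are a complex conjugate pair s = (-2 ± j√152)/(2×3). Real part = -2/(2×3) = -2/6 ≈ -0.3333; imaginary part = ±√152/(2×3) ≈ 2.0548. Poles: s = -0.3333 ± 2.0548j.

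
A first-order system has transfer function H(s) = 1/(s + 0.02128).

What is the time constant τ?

For H(s) = 1/(s + 1/τ), the pole is at -1/τ = -0.02128, so τ = 1/0.02128 = 46.99 s.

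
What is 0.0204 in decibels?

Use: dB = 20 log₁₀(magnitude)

dB = 20 log₁₀(0.0204) = -33.8 dB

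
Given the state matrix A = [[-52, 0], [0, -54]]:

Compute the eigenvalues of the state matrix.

For diagonal matrix, eigenvalues are diagonal entries: λ₁ = -52, λ₂ = -54.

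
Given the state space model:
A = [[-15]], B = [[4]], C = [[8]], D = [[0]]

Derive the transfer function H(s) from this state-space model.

(sI - A)⁻¹ = 1/(s + 15). H(s) = 8 × 4/(s + 15) + 0 = 32/(s + 15).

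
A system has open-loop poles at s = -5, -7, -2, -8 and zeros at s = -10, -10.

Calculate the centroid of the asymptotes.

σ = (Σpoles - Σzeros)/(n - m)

σ = (Σpoles - Σzeros)/(n - m) = (-22 - (-20))/(4 - 2) = -2/2 = -1.0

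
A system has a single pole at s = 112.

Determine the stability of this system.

Pole at s = 112 is in the right half-plane. Unstable.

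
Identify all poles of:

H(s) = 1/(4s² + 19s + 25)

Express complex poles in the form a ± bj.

Discriminant = 19² - 4×4×25 = 361 - 400 = -39 < 0, so the poles are a complex conjugate pair s = (-19 ± j√39)/(2×4). Real part = -19/(2×4) = -19/8 = -2.375; imaginary part = ±√39/(2×4) ≈ 0.7806. Poles: s = -2.375 ± 0.7806j.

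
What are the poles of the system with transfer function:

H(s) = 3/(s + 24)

Pole is where denominator = 0: s + 24 = 0, so s = -24.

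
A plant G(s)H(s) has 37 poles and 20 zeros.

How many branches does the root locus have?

Root locus has n branches where n = number of poles = 37.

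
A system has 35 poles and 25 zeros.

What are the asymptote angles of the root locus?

n - m = 35 - 25 = 10. Angles: θk = (2k + 1)·180°/10 = 18°, 54°, 90°, 126°, 162°, 198°, 234°, 270°, 306°, 342°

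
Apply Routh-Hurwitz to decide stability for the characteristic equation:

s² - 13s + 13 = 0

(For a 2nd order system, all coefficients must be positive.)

Coefficients: 1, -13, 13. b=-13 not positive, so system is unstable.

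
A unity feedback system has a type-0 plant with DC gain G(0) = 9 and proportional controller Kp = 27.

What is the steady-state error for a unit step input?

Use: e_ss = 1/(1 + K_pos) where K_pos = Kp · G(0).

K_pos = Kp · G(0) = 27 × 9 = 243. e_ss = 1/(1 + 243) = 0.0041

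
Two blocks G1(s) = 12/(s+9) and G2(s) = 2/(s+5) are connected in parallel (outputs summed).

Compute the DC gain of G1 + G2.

Parallel: G_eq = G1 + G2. DC gain = G1(0) + G2(0) = 12/9 + 2/5 = 1.3333 + 0.4 = 1.7333.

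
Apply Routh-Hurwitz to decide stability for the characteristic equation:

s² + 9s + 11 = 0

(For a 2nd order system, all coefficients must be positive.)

Coefficients: 1, 9, 11. All positive, so system is stable.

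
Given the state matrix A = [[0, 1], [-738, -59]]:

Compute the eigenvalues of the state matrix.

det(A - λI) = λ² - (-59)λ + 738 = (λ - (-18))(λ - (-41)). Eigenvalues: -18, -41.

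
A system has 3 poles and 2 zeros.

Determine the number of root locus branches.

Root locus has n branches where n = number of poles = 3.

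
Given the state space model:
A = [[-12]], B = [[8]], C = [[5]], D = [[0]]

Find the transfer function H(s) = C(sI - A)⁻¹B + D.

(sI - A)⁻¹ = 1/(s + 12). H(s) = 5 × 8/(s + 12) + 0 = 40/(s + 12).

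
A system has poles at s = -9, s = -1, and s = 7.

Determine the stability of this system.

Pole(s) at s = 7 are not in the left half-plane. System is unstable.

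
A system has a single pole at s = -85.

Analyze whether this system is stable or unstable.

Pole at s = -85 is in the left half-plane. Stable.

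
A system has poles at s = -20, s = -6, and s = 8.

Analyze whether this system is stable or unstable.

Pole(s) at s = 8 are not in the left half-plane. System is unstable.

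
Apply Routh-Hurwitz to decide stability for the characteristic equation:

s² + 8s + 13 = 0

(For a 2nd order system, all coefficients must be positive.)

Coefficients: 1, 8, 13. All positive, so system is stable.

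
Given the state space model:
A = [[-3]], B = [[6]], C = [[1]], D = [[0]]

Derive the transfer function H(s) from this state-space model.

(sI - A)⁻¹ = 1/(s + 3). H(s) = 1 × 6/(s + 3) + 0 = 6/(s + 3).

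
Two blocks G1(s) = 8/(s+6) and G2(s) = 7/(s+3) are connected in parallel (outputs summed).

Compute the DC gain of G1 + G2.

Parallel: G_eq = G1 + G2. DC gain = G1(0) + G2(0) = 8/6 + 7/3 = 1.3333 + 2.3333 = 3.6667.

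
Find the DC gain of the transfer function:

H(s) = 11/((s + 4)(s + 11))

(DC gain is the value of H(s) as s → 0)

DC gain = H(0) = 11/(4 × 11) = 11/44 = 0.25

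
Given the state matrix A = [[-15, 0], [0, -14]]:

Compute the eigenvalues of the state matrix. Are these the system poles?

For diagonal matrix, eigenvalues are diagonal entries: λ₁ = -15, λ₂ = -14. Eigenvalues of A = system poles.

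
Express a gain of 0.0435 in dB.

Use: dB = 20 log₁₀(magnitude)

dB = 20 log₁₀(0.0435) = -27.2 dB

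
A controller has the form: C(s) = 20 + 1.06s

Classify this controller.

This is a Proportional-Derivative (PD) controller.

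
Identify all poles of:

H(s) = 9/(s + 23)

Pole is where denominator = 0: s + 23 = 0, so s = -23.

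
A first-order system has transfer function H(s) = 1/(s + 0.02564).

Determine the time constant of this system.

For H(s) = 1/(s + 1/τ), the pole is at -1/τ = -0.02564, so τ = 1/0.02564 = 39 s.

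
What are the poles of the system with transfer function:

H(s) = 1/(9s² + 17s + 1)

Discriminant = 17² - 4×9×1 = 289 - 36 = 253 > 0, so two distinct real poles. Using quadratic formula: s = (-17 ± √253)/(2×9) = (-17 ± √253)/18, with √253 ≈ 15.9060. s₁ ≈ -0.0608, s₂ ≈ -1.8281. Poles: s₁ = -0.0608, s₂ = -1.8281.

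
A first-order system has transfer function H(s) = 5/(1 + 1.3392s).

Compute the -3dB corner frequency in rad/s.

Corner frequency = 1/τ = 1/1.3392 = 0.747 rad/s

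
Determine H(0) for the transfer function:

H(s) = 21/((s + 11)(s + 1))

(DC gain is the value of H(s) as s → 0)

DC gain = H(0) = 21/(11 × 1) = 21/11 = 1.9091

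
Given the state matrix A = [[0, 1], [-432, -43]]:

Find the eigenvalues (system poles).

det(A - λI) = λ² - (-43)λ + 432 = (λ - (-16))(λ - (-27)). Eigenvalues: -16, -27.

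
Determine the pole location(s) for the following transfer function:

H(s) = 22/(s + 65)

Pole is where denominator = 0: s + 65 = 0, so s = -65.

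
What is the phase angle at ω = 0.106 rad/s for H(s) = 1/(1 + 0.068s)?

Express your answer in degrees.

Phase = -arctan(ωτ) = -arctan(0.106 × 0.068) = -0.4°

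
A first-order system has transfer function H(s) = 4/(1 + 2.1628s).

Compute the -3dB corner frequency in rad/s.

Corner frequency = 1/τ = 1/2.1628 = 0.462 rad/s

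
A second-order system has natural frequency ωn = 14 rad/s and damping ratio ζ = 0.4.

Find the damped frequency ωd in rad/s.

ωd = ωn√(1 - ζ²) = 14√(1 - 0.4²) = 12.83 rad/s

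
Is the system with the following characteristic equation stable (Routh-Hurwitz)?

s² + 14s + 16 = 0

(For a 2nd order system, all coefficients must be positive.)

Coefficients: 1, 14, 16. All positive, so system is stable.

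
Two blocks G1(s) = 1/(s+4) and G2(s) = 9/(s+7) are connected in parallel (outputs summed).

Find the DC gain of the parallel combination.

Parallel: G_eq = G1 + G2. DC gain = G1(0) + G2(0) = 1/4 + 9/7 = 0.25 + 1.2857 = 1.5357.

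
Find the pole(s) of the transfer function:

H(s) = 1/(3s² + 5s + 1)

Discriminant = 5² - 4×3×1 = 25 - 12 = 13 > 0, so two distinct real poles. Using quadratic formula: s = (-5 ± √13)/(2×3) = (-5 ± √13)/6, with √13 ≈ 3.6056. s₁ ≈ -0.2324, s₂ ≈ -1.4343. Poles: s₁ = -0.2324, s₂ = -1.4343.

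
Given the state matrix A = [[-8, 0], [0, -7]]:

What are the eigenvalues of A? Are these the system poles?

For diagonal matrix, eigenvalues are diagonal entries: λ₁ = -8, λ₂ = -7. Eigenvalues of A = system poles.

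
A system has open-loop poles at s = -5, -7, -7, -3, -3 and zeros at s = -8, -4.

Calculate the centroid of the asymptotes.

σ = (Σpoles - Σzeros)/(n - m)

σ = (Σpoles - Σzeros)/(n - m) = (-25 - (-12))/(5 - 2) = -13/3 = -4.33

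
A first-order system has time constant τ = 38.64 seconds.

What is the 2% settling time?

For first-order system, 2% settling time ≈ 4τ = 4 × 38.64 = 154.56 s.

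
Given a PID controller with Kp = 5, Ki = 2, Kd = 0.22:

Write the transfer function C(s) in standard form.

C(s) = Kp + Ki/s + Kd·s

Substituting values: C(s) = 5 + 2/s + 0.22s = (0.22s² + 5s + 2)/s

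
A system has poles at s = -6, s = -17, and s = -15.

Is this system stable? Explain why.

All poles are in the left half-plane. System is stable.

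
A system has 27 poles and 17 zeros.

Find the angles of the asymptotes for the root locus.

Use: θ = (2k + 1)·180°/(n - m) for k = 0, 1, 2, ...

n - m = 27 - 17 = 10. Angles: θk = (2k + 1)·180°/10 = 18°, 54°, 90°, 126°, 162°, 198°, 234°, 270°, 306°, 342°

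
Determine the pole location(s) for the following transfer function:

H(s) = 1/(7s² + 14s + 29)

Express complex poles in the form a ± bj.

Discriminant = 14² - 4×7×29 = 196 - 812 = -616 < 0, so the poles are a complex conjugate pair s = (-14 ± j√616)/(2×7). Real part = -14/(2×7) = -14/14 = -1; imaginary part = ±√616/(2×7) ≈ 1.7728. Poles: s = -1 ± 1.7728j.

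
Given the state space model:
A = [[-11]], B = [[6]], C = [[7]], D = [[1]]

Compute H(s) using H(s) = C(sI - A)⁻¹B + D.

(sI - A)⁻¹ = 1/(s + 11). H(s) = 7×6/(s + 11) + 1 = (s + 53)/(s + 11).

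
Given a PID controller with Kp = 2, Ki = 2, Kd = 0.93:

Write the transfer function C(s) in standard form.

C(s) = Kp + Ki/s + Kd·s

Substituting values: C(s) = 2 + 2/s + 0.93s = (0.93s² + 2s + 2)/s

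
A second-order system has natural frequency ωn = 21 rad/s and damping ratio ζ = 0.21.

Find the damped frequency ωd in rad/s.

ωd = ωn√(1 - ζ²) = 21√(1 - 0.21²) = 20.53 rad/s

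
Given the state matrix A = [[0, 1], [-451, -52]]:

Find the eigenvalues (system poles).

det(A - λI) = λ² - (-52)λ + 451 = (λ - (-41))(λ - (-11)). Eigenvalues: -41, -11.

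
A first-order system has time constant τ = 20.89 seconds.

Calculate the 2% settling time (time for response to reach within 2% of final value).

For first-order system, 2% settling time ≈ 4τ = 4 × 20.89 = 83.56 s.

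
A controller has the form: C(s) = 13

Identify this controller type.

This is a Proportional (P) controller.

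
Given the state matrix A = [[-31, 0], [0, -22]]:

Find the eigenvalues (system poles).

For diagonal matrix, eigenvalues are diagonal entries: λ₁ = -31, λ₂ = -22.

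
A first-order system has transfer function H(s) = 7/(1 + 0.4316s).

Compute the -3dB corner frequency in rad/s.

Corner frequency = 1/τ = 1/0.4316 = 2.317 rad/s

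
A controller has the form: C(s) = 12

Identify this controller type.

This is a Proportional (P) controller.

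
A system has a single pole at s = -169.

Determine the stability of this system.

Pole at s = -169 is in the left half-plane. Stable.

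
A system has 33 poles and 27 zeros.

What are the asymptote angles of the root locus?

n - m = 33 - 27 = 6. Angles: θk = (2k + 1)·180°/6 = 30°, 90°, 150°, 210°, 270°, 330°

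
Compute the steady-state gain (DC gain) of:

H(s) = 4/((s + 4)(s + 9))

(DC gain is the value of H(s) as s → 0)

DC gain = H(0) = 4/(4 × 9) = 4/36 = 0.1111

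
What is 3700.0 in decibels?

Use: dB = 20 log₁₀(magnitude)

dB = 20 log₁₀(3700.0) = 71.4 dB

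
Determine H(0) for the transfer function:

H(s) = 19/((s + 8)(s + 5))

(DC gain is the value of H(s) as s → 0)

DC gain = H(0) = 19/(8 × 5) = 19/40 = 0.475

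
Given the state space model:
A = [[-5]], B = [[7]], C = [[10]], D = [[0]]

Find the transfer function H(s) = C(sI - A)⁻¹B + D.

(sI - A)⁻¹ = 1/(s + 5). H(s) = 10 × 7/(s + 5) + 0 = 70/(s + 5).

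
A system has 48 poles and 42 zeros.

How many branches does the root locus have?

Root locus has n branches where n = number of poles = 48.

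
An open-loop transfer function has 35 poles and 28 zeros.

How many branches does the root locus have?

Root locus has n branches where n = number of poles = 35.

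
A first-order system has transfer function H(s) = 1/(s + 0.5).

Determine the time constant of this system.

For H(s) = 1/(s + 1/τ), the pole is at -1/τ = -0.5, so τ = 1/0.5 = 2 s.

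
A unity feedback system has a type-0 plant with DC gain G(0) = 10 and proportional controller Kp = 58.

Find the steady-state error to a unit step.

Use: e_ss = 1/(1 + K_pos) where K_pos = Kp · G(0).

K_pos = Kp · G(0) = 58 × 10 = 580. e_ss = 1/(1 + 580) = 0.0017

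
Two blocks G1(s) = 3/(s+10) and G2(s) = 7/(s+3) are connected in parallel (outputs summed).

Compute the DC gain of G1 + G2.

Parallel: G_eq = G1 + G2. DC gain = G1(0) + G2(0) = 3/10 + 7/3 = 0.3 + 2.3333 = 2.6333.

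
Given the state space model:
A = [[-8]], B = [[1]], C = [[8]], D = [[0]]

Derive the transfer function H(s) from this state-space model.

(sI - A)⁻¹ = 1/(s + 8). H(s) = 8 × 1/(s + 8) + 0 = 8/(s + 8).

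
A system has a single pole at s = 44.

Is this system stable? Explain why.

Pole at s = 44 is in the right half-plane. Unstable.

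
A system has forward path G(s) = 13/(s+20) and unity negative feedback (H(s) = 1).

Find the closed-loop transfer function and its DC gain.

T(s) = G/(1+GH) = [13/(s+20)] / [1 + 13/(s+20)] = 13/(s+20+13) = 13/(s+33). DC gain = 13/33 = 0.3939.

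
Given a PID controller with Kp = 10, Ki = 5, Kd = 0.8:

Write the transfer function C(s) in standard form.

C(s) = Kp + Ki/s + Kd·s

Substituting values: C(s) = 10 + 5/s + 0.8s = (0.8s² + 10s + 5)/s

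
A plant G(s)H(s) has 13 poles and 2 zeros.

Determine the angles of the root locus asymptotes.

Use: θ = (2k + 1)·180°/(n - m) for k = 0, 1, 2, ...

n - m = 13 - 2 = 11. Angles: θk = (2k + 1)·180°/11 = 16.36°, 49.09°, 81.82°, 114.55°, 147.27°, 180°, 212.73°, 245.45°, 278.18°, 310.91°, 343.64°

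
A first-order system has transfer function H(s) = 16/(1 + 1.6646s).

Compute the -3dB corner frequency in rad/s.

Corner frequency = 1/τ = 1/1.6646 = 0.601 rad/s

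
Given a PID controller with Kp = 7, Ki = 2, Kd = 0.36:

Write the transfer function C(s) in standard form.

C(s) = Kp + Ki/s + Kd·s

Substituting values: C(s) = 7 + 2/s + 0.36s = (0.36s² + 7s + 2)/s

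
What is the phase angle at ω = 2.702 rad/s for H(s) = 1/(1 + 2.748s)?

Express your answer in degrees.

Phase = -arctan(ωτ) = -arctan(2.702 × 2.748) = -82.3°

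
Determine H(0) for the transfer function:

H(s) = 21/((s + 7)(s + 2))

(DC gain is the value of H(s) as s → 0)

DC gain = H(0) = 21/(7 × 2) = 21/14 = 1.5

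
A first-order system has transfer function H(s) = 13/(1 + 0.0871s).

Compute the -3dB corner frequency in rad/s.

Corner frequency = 1/τ = 1/0.0871 = 11.481 rad/s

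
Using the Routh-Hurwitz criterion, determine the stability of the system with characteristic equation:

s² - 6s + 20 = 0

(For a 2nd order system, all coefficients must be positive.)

Coefficients: 1, -6, 20. b=-6 not positive, so system is unstable.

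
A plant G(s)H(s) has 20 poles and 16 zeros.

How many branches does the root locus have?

Root locus has n branches where n = number of poles = 20.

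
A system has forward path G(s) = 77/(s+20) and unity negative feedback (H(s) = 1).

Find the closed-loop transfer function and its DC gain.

T(s) = G/(1+GH) = [77/(s+20)] / [1 + 77/(s+20)] = 77/(s+20+77) = 77/(s+97). DC gain = 77/97 = 0.7938.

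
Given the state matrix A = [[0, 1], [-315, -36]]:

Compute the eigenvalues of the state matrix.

det(A - λI) = λ² - (-36)λ + 315 = (λ - (-15))(λ - (-21)). Eigenvalues: -15, -21.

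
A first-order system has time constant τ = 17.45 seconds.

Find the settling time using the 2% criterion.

For first-order system, 2% settling time ≈ 4τ = 4 × 17.45 = 69.8 s.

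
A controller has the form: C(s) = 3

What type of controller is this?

This is a Proportional (P) controller.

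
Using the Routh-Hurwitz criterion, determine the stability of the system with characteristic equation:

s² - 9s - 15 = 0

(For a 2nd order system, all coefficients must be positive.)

Coefficients: 1, -9, -15. b=-9, c=-15 not positive, so system is unstable.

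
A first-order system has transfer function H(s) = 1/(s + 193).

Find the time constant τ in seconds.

For H(s) = 1/(s + 1/τ), the pole is at -1/τ = -193, so τ = 1/193 = 0.0052 s.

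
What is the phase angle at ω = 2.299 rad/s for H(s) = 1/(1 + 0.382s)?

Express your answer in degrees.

Phase = -arctan(ωτ) = -arctan(2.299 × 0.382) = -41.3°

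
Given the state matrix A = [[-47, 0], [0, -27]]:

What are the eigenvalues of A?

For diagonal matrix, eigenvalues are diagonal entries: λ₁ = -47, λ₂ = -27.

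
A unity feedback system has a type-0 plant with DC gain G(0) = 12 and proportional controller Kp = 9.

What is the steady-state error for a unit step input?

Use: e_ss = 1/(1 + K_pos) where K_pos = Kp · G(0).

K_pos = Kp · G(0) = 9 × 12 = 108. e_ss = 1/(1 + 108) = 0.0092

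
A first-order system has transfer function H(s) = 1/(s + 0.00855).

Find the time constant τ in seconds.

For H(s) = 1/(s + 1/τ), the pole is at -1/τ = -0.00855, so τ = 1/0.00855 = 117 s.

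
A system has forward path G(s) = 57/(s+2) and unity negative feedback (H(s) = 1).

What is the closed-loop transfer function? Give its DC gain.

T(s) = G/(1+GH) = [57/(s+2)] / [1 + 57/(s+2)] = 57/(s+2+57) = 57/(s+59). DC gain = 57/59 = 0.9661.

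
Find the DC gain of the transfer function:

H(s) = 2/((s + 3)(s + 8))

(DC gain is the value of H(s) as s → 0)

DC gain = H(0) = 2/(3 × 8) = 2/24 = 0.0833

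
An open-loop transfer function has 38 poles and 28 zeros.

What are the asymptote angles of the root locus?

n - m = 38 - 28 = 10. Angles: θk = (2k + 1)·180°/10 = 18°, 54°, 90°, 126°, 162°, 198°, 234°, 270°, 306°, 342°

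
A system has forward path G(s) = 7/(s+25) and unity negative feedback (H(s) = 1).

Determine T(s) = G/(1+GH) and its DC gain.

T(s) = G/(1+GH) = [7/(s+25)] / [1 + 7/(s+25)] = 7/(s+25+7) = 7/(s+32). DC gain = 7/32 = 0.21875.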